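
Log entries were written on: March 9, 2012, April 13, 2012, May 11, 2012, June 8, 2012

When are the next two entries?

July 13, 2012; August 10, 2012

Gaps: 35, 28, 28 days — a mix of 28 and 35. Every date is a Friday.
Each is the 2nd Friday of its month.
2nd Friday of July 2012: July 13, 2012.
August 2012 — 2nd Friday is August 10, 2012.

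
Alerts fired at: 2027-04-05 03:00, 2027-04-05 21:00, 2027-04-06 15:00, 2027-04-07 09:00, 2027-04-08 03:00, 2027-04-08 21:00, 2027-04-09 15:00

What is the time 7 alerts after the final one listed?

2027-04-14 21:00

Spacing: 18, 18, 18, 18, 18, 18 h — constant 18 h.
2027-04-09 15:00 + 18 h = 2027-04-10 09:00.
2027-04-10 09:00 + 18 h = 2027-04-11 03:00.
2027-04-11 03:00 + 18 h = 2027-04-11 21:00.
2027-04-11 21:00 + 18 h = 2027-04-12 15:00.
2027-04-12 15:00 + 18 h = 2027-04-13 09:00.
2027-04-13 09:00 + 18 h = 2027-04-14 03:00.
2027-04-14 03:00 + 18 h = 2027-04-14 21:00.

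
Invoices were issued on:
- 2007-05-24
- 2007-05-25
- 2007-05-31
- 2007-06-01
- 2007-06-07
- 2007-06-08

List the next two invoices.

2007-06-14, 2007-06-15

Every event lands on a Thursday or Friday (gaps cycle 1, 6, 1, 6, 1).
So the schedule is: every Thursday and Friday.
The following Thursday is 2007-06-14.
Next Friday: 2007-06-15.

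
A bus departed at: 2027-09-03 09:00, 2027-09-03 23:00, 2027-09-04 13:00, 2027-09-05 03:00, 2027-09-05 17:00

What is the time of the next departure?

The interval is a steady 14 hours (14, 14, 14, 14).
2027-09-05 17:00 + 14 h = 2027-09-06 07:00.

2027-09-06 07:00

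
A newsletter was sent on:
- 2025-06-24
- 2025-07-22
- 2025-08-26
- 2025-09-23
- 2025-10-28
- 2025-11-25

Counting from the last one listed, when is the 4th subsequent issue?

These are Tuesdays at 28- or 35-day spacing (28, 35, 28, 35, 28).
The pattern: 4th Tuesday of the month.
December 2025 — 4th Tuesday is 2025-12-23.
4th Tuesday of January 2026: 2026-01-27.
February 2026 — 4th Tuesday is 2026-02-24.
4th Tuesday of March 2026: 2026-03-24.

2026-03-24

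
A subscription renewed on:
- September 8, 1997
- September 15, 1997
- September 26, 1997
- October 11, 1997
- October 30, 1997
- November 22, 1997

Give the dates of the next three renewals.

December 19, 1997; January 19, 1998; February 23, 1998

The spacing grows by 4 each time: 7, 11, 15, 19, 23 days.
Next gap: 27 days. November 22, 1997 + 27 days = December 19, 1997.
Next gap: 31 days. December 19, 1997 + 31 days = January 19, 1998.
Next gap: 35 days. January 19, 1998 + 35 days = February 23, 1998.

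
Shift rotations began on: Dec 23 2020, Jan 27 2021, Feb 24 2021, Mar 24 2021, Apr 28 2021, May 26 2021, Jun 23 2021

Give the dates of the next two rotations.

Jul 28 2021, Aug 25 2021

Gaps: 35, 28, 28, 35, 28, 28 days — a mix of 28 and 35. Every date is a Wednesday.
Each is the 4th Wednesday of its month.
July 2021 — 4th Wednesday is Jul 28 2021.
August 2021 — 4th Wednesday is Aug 25 2021.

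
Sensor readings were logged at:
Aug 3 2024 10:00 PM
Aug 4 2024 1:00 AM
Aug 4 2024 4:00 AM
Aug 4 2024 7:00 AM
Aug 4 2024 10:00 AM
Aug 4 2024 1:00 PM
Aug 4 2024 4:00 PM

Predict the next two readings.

Aug 4 2024 7:00 PM, Aug 4 2024 10:00 PM

Gaps: 3, 3, 3, 3, 3, 3 hours — each event is 3 hours after the previous one.
Aug 4 2024 4:00 PM + 3 h = Aug 4 2024 7:00 PM.
Aug 4 2024 7:00 PM + 3 h = Aug 4 2024 10:00 PM.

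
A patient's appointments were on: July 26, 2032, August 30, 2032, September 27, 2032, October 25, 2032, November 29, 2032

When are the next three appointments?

All Mondays; the gaps (35, 28, 28, 35) vary with month length.
This is the last Monday of each month.
December 2032 ends with Monday December 27, 2032.
January 2033 ends with Monday January 31, 2033.
February 2033 ends with Monday February 28, 2033.

December 27, 2032; January 31, 2033; February 28, 2033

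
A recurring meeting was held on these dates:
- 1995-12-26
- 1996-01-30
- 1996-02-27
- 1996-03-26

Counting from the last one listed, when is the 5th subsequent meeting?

1996-08-27

These are Tuesdays with 35, 28, 28-day gaps.
Each is the final Tuesday of its month — 1996-01-30 is past the 28th, so '4th Tuesday' doesn't fit.
Last Tuesday of April 1996: 1996-04-30.
May 1996 ends with Tuesday 1996-05-28.
June 1996 ends with Tuesday 1996-06-25.
Last Tuesday of July 1996: 1996-07-30.
Last Tuesday of August 1996: 1996-08-27.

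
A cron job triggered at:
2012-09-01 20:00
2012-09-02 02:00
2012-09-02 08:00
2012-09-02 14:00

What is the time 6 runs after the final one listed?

2012-09-04 02:00

Gaps: 6, 6, 6 hours — each event is 6 hours after the previous one.
2012-09-02 14:00 + 6 h = 2012-09-02 20:00.
2012-09-02 20:00 + 6 h = 2012-09-03 02:00.
2012-09-03 02:00 + 6 h = 2012-09-03 08:00.
2012-09-03 08:00 + 6 h = 2012-09-03 14:00.
2012-09-03 14:00 + 6 h = 2012-09-03 20:00.
2012-09-03 20:00 + 6 h = 2012-09-04 02:00.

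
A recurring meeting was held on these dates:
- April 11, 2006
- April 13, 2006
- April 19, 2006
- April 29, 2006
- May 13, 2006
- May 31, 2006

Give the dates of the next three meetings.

Gaps: 2, 6, 10, 14, 18 days — each gap is 4 larger than the previous one.
Next gap: 22 days. May 31, 2006 + 22 days = June 22, 2006.
Next gap: 26 days. June 22, 2006 + 26 days = July 18, 2006.
Next gap: 30 days. July 18, 2006 + 30 days = August 17, 2006.

June 22, 2006; July 18, 2006; August 17, 2006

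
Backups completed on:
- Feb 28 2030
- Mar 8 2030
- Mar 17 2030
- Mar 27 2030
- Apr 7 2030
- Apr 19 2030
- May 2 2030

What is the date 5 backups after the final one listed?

Jul 21 2030

Gaps: 8, 9, 10, 11, 12, 13 days — each gap is 1 larger than the previous one.
Next gap: 14 days. May 2 2030 + 14 days = May 16 2030.
Next gap: 15 days. May 16 2030 + 15 days = May 31 2030.
Next gap: 16 days. May 31 2030 + 16 days = Jun 16 2030.
Next gap: 17 days. Jun 16 2030 + 17 days = Jul 3 2030.
Next gap: 18 days. Jul 3 2030 + 18 days = Jul 21 2030.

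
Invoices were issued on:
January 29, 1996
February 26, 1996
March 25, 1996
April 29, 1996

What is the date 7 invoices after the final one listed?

Every date is a Monday; gaps 28, 28, 35 days.
Each is the last Monday of its month (at least one falls on the 29th or later, ruling out '4th Monday').
Last Monday of May 1996: May 27, 1996.
June 1996 ends with Monday June 24, 1996.
July 1996 ends with Monday July 29, 1996.
August 1996 ends with Monday August 26, 1996.
September 1996 ends with Monday September 30, 1996.
October 1996 ends with Monday October 28, 1996.
Last Monday of November 1996: November 25, 1996.

November 25, 1996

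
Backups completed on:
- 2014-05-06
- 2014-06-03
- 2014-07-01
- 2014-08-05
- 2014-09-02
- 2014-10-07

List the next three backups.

Gaps: 28, 28, 35, 28, 35 days — a mix of 28 and 35. Every date is a Tuesday.
Each is the 1st Tuesday of its month.
1st Tuesday of November 2014: 2014-11-04.
December 2014 — 1st Tuesday is 2014-12-02.
1st Tuesday of January 2015: 2015-01-06.

2014-11-04, 2014-12-02, 2015-01-06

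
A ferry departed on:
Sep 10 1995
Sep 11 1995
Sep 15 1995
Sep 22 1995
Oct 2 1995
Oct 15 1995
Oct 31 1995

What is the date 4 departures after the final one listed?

Feb 2 1996

The spacing grows by 3 each time: 1, 4, 7, 10, 13, 16 days.
Next gap: 19 days. Oct 31 1995 + 19 days = Nov 19 1995.
Next gap: 22 days. Nov 19 1995 + 22 days = Dec 11 1995.
Next gap: 25 days. Dec 11 1995 + 25 days = Jan 5 1996.
Next gap: 28 days. Jan 5 1996 + 28 days = Feb 2 1996.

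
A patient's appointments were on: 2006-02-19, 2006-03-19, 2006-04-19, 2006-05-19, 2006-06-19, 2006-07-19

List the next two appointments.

2006-08-19, 2006-09-19

Each date is the 19th; the gaps (28, 31, 30, 31, 30) track the month lengths.
The rule is the 19th of each month.
August 2006: 2006-08-19.
Next: September 2006 → 2006-09-19.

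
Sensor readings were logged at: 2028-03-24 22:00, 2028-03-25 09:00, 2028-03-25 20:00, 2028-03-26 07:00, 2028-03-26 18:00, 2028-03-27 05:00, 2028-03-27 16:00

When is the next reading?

Gaps: 11, 11, 11, 11, 11, 11 hours — each event is 11 hours after the previous one.
2028-03-27 16:00 + 11 h = 2028-03-28 03:00.

2028-03-28 03:00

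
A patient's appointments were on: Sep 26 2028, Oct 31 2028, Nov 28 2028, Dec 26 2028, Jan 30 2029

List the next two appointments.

Feb 27 2029, Mar 27 2029

These are Tuesdays with 35, 28, 28, 35-day gaps.
Each is the final Tuesday of its month — Oct 31 2028 is past the 28th, so '4th Tuesday' doesn't fit.
Last Tuesday of February 2029: Feb 27 2029.
Last Tuesday of March 2029: Mar 27 2029.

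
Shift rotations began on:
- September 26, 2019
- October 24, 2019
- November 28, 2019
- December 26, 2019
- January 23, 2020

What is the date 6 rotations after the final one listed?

All dates are Thursdays, 28, 35, 28, 28 days apart.
Specifically, the 4th Thursday of each month.
4th Thursday of February 2020: February 27, 2020.
4th Thursday of March 2020: March 26, 2020.
4th Thursday of April 2020: April 23, 2020.
May 2020 — 4th Thursday is May 28, 2020.
June 2020 — 4th Thursday is June 25, 2020.
July 2020 — 4th Thursday is July 23, 2020.

July 23, 2020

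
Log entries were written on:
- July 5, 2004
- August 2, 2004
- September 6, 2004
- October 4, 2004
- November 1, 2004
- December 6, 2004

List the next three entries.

January 3, 2005; February 7, 2005; March 7, 2005

These are Mondays at 28- or 35-day spacing (28, 35, 28, 28, 35).
The pattern: 1st Monday of the month.
1st Monday of January 2005: January 3, 2005.
1st Monday of February 2005: February 7, 2005.
March 2005 — 1st Monday is March 7, 2005.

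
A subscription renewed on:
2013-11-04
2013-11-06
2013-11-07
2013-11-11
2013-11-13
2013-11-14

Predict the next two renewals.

2013-11-18, 2013-11-20

Every event lands on a Monday or Wednesday or Thursday (gaps cycle 2, 1, 4, 2, 1).
So the schedule is: every Monday, Wednesday and Thursday.
The following Monday is 2013-11-18.
The following Wednesday is 2013-11-20.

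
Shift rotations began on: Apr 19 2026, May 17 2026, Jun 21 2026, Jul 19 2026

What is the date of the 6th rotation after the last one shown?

Jan 17 2027

All dates are Sundays, 28, 35, 28 days apart.
Specifically, the 3rd Sunday of each month.
3rd Sunday of August 2026: Aug 16 2026.
September 2026 — 3rd Sunday is Sep 20 2026.
October 2026 — 3rd Sunday is Oct 18 2026.
November 2026 — 3rd Sunday is Nov 15 2026.
3rd Sunday of December 2026: Dec 20 2026.
January 2027 — 3rd Sunday is Jan 17 2027.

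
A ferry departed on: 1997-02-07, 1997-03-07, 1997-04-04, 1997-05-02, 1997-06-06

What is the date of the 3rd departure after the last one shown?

1997-09-05

These are Fridays at 28- or 35-day spacing (28, 28, 28, 35).
The pattern: 1st Friday of the month.
1st Friday of July 1997: 1997-07-04.
1st Friday of August 1997: 1997-08-01.
September 1997 — 1st Friday is 1997-09-05.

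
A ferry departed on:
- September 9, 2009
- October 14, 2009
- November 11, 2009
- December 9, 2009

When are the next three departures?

All dates are Wednesdays, 35, 28, 28 days apart.
Specifically, the 2nd Wednesday of each month.
January 2010 — 2nd Wednesday is January 13, 2010.
2nd Wednesday of February 2010: February 10, 2010.
2nd Wednesday of March 2010: March 10, 2010.

January 13, 2010; February 10, 2010; March 10, 2010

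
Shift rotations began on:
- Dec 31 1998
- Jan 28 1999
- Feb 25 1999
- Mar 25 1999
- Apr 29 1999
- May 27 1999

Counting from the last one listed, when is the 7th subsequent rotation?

Every date is a Thursday; gaps 28, 28, 28, 35, 28 days.
Each is the last Thursday of its month (at least one falls on the 29th or later, ruling out '4th Thursday').
Last Thursday of June 1999: Jun 24 1999.
July 1999 ends with Thursday Jul 29 1999.
August 1999 ends with Thursday Aug 26 1999.
September 1999 ends with Thursday Sep 30 1999.
October 1999 ends with Thursday Oct 28 1999.
November 1999 ends with Thursday Nov 25 1999.
December 1999 ends with Thursday Dec 30 1999.

Dec 30 1999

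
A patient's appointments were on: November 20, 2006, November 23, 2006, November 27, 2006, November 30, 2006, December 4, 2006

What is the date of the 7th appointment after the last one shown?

Gaps: 3, 4, 3, 4 days — not constant, but cyclic with period 2.
The events fall on every Monday and Thursday.
Next Thursday: December 7, 2006.
Next Monday: December 11, 2006.
Next Thursday: December 14, 2006.
Next Monday: December 18, 2006.
Next Thursday: December 21, 2006.
Next Monday: December 25, 2006.
The following Thursday is December 28, 2006.

December 28, 2006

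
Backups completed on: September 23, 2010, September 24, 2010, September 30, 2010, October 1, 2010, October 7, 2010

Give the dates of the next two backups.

The gap pattern 1, 6, 1, 6 repeats every 2 events.
These are the Thursdays and Fridays of each week.
Next Friday: October 8, 2010.
Next Thursday: October 14, 2010.

October 8, 2010; October 14, 2010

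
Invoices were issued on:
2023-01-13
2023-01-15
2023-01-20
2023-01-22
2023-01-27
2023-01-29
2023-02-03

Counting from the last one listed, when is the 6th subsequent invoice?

Every event lands on a Friday or Sunday (gaps cycle 2, 5, 2, 5, 2, 5).
So the schedule is: every Friday and Sunday.
The following Sunday is 2023-02-05.
The following Friday is 2023-02-10.
The following Sunday is 2023-02-12.
Next Friday: 2023-02-17.
Next Sunday: 2023-02-19.
The following Friday is 2023-02-24.

2023-02-24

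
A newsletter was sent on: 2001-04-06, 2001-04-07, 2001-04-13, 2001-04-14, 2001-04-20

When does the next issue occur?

2001-04-21

Gaps: 1, 6, 1, 6 days — not constant, but cyclic with period 2.
The events fall on every Friday and Saturday.
Next Saturday: 2001-04-21.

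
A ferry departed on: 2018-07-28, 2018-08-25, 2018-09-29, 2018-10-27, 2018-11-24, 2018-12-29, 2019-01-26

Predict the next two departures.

2019-02-23, 2019-03-30

All Saturdays; the gaps (28, 35, 28, 28, 35, 28) vary with month length.
This is the last Saturday of each month.
Last Saturday of February 2019: 2019-02-23.
Last Saturday of March 2019: 2019-03-30.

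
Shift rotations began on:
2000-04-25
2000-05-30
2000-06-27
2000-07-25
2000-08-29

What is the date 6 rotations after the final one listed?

All Tuesdays; the gaps (35, 28, 28, 35) vary with month length.
This is the last Tuesday of each month.
September 2000 ends with Tuesday 2000-09-26.
October 2000 ends with Tuesday 2000-10-31.
Last Tuesday of November 2000: 2000-11-28.
December 2000 ends with Tuesday 2000-12-26.
Last Tuesday of January 2001: 2001-01-30.
February 2001 ends with Tuesday 2001-02-27.

2001-02-27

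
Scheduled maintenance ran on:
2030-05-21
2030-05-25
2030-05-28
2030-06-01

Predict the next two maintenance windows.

2030-06-04, 2030-06-08

Gaps: 4, 3, 4 days — not constant, but cyclic with period 2.
The events fall on every Tuesday and Saturday.
Next Tuesday: 2030-06-04.
Next Saturday: 2030-06-08.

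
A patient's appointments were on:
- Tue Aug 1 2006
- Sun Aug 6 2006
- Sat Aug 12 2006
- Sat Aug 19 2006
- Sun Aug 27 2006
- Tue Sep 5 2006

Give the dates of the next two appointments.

Intervals are 5, 6, 7, 8, 9 days — an arithmetic progression with common difference 1.
Next gap: 10 days. Tue Sep 5 2006 + 10 days = Fri Sep 15 2006.
Next gap: 11 days. Fri Sep 15 2006 + 11 days = Tue Sep 26 2006.

Fri Sep 15 2006, Tue Sep 26 2006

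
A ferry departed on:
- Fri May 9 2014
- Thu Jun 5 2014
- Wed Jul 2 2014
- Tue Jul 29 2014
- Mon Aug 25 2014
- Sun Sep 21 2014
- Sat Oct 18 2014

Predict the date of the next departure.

Fri Nov 14 2014

The spacing is 27, 27, 27, 27, 27, 27 days — always 27 days.
Sat Oct 18 2014 + 27 days = Fri Nov 14 2014.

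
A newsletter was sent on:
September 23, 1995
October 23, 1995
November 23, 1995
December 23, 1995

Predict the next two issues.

Gaps: 30, 31, 30 days — not constant. Every event is on the 23rd of the month.
Pattern: the 23rd of each month.
Next: January 1996 → January 23, 1996.
Next: February 1996 → February 23, 1996.

January 23, 1996; February 23, 1996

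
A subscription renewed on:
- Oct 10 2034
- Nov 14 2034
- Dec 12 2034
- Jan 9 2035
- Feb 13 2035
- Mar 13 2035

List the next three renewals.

These are Tuesdays at 28- or 35-day spacing (35, 28, 28, 35, 28).
The pattern: 2nd Tuesday of the month.
2nd Tuesday of April 2035: Apr 10 2035.
2nd Tuesday of May 2035: May 8 2035.
June 2035 — 2nd Tuesday is Jun 12 2035.

Apr 10 2035, May 8 2035, Jun 12 2035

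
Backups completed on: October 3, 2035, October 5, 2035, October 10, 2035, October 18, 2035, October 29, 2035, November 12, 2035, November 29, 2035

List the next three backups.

December 19, 2035; January 11, 2036; February 6, 2036

Intervals are 2, 5, 8, 11, 14, 17 days — an arithmetic progression with common difference 3.
Next gap: 20 days. November 29, 2035 + 20 days = December 19, 2035.
Next gap: 23 days. December 19, 2035 + 23 days = January 11, 2036.
Next gap: 26 days. January 11, 2036 + 26 days = February 6, 2036.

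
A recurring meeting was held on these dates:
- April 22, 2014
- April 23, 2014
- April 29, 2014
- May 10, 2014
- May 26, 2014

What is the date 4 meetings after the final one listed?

September 17, 2014

The spacing grows by 5 each time: 1, 6, 11, 16 days.
Next gap: 21 days. May 26, 2014 + 21 days = June 16, 2014.
Next gap: 26 days. June 16, 2014 + 26 days = July 12, 2014.
Next gap: 31 days. July 12, 2014 + 31 days = August 12, 2014.
Next gap: 36 days. August 12, 2014 + 36 days = September 17, 2014.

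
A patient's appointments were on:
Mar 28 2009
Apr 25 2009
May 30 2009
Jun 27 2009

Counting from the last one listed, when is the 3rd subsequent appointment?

These are Saturdays with 28, 35, 28-day gaps.
Each is the final Saturday of its month — May 30 2009 is past the 28th, so '4th Saturday' doesn't fit.
Last Saturday of July 2009: Jul 25 2009.
Last Saturday of August 2009: Aug 29 2009.
Last Saturday of September 2009: Sep 26 2009.

Sep 26 2009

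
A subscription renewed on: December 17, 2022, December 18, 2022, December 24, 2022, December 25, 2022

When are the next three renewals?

Gaps: 1, 6, 1 days — not constant, but cyclic with period 2.
The events fall on every Saturday and Sunday.
The following Saturday is December 31, 2022.
The following Sunday is January 1, 2023.
Next Saturday: January 7, 2023.

December 31, 2022; January 1, 2023; January 7, 2023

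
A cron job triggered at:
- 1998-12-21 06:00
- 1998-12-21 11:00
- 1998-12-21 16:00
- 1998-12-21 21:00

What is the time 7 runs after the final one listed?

1998-12-23 08:00

The interval is a steady 5 hours (5, 5, 5).
1998-12-21 21:00 + 5 h = 1998-12-22 02:00.
1998-12-22 02:00 + 5 h = 1998-12-22 07:00.
1998-12-22 07:00 + 5 h = 1998-12-22 12:00.
1998-12-22 12:00 + 5 h = 1998-12-22 17:00.
1998-12-22 17:00 + 5 h = 1998-12-22 22:00.
1998-12-22 22:00 + 5 h = 1998-12-23 03:00.
1998-12-23 03:00 + 5 h = 1998-12-23 08:00.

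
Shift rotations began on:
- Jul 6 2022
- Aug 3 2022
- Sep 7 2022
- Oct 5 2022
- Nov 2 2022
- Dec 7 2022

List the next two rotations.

These are Wednesdays at 28- or 35-day spacing (28, 35, 28, 28, 35).
The pattern: 1st Wednesday of the month.
January 2023 — 1st Wednesday is Jan 4 2023.
1st Wednesday of February 2023: Feb 1 2023.

Jan 4 2023, Feb 1 2023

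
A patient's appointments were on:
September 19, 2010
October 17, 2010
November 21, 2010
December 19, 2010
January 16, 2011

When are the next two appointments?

February 20, 2011; March 20, 2011

These are Sundays at 28- or 35-day spacing (28, 35, 28, 28).
The pattern: 3rd Sunday of the month.
February 2011 — 3rd Sunday is February 20, 2011.
3rd Sunday of March 2011: March 20, 2011.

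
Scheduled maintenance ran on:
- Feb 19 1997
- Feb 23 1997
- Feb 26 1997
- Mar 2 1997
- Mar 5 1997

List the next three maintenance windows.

Every event lands on a Wednesday or Sunday (gaps cycle 4, 3, 4, 3).
So the schedule is: every Wednesday and Sunday.
The following Sunday is Mar 9 1997.
The following Wednesday is Mar 12 1997.
Next Sunday: Mar 16 1997.

Mar 9 1997, Mar 12 1997, Mar 16 1997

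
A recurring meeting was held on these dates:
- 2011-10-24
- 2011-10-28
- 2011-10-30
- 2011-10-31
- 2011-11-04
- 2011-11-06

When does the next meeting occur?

2011-11-07

The gap pattern 4, 2, 1, 4, 2 repeats every 3 events.
These are the Mondays, Fridays and Sundays of each week.
The following Monday is 2011-11-07.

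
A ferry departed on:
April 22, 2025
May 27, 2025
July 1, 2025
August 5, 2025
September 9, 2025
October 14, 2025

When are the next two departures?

Gaps between consecutive events: 35, 35, 35, 35, 35 days — a constant 35-day interval.
October 14, 2025 + 35 days = November 18, 2025.
November 18, 2025 + 35 days = December 23, 2025.

November 18, 2025; December 23, 2025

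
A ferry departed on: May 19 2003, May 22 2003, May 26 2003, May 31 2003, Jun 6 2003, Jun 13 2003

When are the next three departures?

Jun 21 2003, Jun 30 2003, Jul 10 2003

Gaps: 3, 4, 5, 6, 7 days — each gap is 1 larger than the previous one.
Next gap: 8 days. Jun 13 2003 + 8 days = Jun 21 2003.
Next gap: 9 days. Jun 21 2003 + 9 days = Jun 30 2003.
Next gap: 10 days. Jun 30 2003 + 10 days = Jul 10 2003.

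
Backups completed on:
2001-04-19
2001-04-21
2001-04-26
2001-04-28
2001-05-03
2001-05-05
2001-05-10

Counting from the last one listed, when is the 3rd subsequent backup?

2001-05-19

Every event lands on a Thursday or Saturday (gaps cycle 2, 5, 2, 5, 2, 5).
So the schedule is: every Thursday and Saturday.
The following Saturday is 2001-05-12.
Next Thursday: 2001-05-17.
Next Saturday: 2001-05-19.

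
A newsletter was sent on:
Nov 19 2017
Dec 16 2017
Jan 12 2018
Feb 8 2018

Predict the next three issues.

Mar 7 2018, Apr 3 2018, Apr 30 2018

Gaps between consecutive events: 27, 27, 27 days — a constant 27-day interval.
Feb 8 2018 + 27 days = Mar 7 2018.
Mar 7 2018 + 27 days = Apr 3 2018.
Apr 3 2018 + 27 days = Apr 30 2018.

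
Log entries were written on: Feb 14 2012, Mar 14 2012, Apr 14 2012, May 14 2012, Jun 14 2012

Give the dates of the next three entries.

Gaps: 29, 31, 30, 31 days — not constant. Every event is on the 14th of the month.
Pattern: the 14th of each month.
July 2012: Jul 14 2012.
August 2012: Aug 14 2012.
September 2012: Sep 14 2012.

Jul 14 2012, Aug 14 2012, Sep 14 2012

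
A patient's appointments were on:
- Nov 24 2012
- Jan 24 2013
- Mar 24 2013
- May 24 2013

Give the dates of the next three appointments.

Each date is the 24th; the gaps (61, 59, 61) track the month lengths.
The rule is the 24th of every 2 months.
July 2013: Jul 24 2013.
Next: September 2013 → Sep 24 2013.
November 2013: Nov 24 2013.

Jul 24 2013, Sep 24 2013, Nov 24 2013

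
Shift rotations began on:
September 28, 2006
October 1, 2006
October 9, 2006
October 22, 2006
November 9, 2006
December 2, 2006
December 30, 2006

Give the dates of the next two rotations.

Intervals are 3, 8, 13, 18, 23, 28 days — an arithmetic progression with common difference 5.
Next gap: 33 days. December 30, 2006 + 33 days = February 1, 2007.
Next gap: 38 days. February 1, 2007 + 38 days = March 11, 2007.

February 1, 2007; March 11, 2007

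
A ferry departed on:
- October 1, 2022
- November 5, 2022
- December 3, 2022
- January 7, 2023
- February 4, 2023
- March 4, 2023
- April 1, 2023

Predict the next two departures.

Gaps: 35, 28, 35, 28, 28, 28 days — a mix of 28 and 35. Every date is a Saturday.
Each is the 1st Saturday of its month.
May 2023 — 1st Saturday is May 6, 2023.
June 2023 — 1st Saturday is June 3, 2023.

May 6, 2023; June 3, 2023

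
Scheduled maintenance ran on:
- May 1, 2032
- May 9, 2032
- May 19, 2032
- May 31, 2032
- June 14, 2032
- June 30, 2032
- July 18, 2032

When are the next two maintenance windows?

Gaps: 8, 10, 12, 14, 16, 18 days — each gap is 2 larger than the previous one.
Next gap: 20 days. July 18, 2032 + 20 days = August 7, 2032.
Next gap: 22 days. August 7, 2032 + 22 days = August 29, 2032.

August 7, 2032; August 29, 2032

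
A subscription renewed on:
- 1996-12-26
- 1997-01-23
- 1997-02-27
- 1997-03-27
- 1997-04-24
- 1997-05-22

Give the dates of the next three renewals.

1997-06-26, 1997-07-24, 1997-08-28

Gaps: 28, 35, 28, 28, 28 days — a mix of 28 and 35. Every date is a Thursday.
Each is the 4th Thursday of its month.
June 1997 — 4th Thursday is 1997-06-26.
4th Thursday of July 1997: 1997-07-24.
August 1997 — 4th Thursday is 1997-08-28.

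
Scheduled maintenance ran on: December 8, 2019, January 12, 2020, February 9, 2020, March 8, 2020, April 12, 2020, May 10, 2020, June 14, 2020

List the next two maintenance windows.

July 12, 2020; August 9, 2020

These are Sundays at 28- or 35-day spacing (35, 28, 28, 35, 28, 35).
The pattern: 2nd Sunday of the month.
2nd Sunday of July 2020: July 12, 2020.
August 2020 — 2nd Sunday is August 9, 2020.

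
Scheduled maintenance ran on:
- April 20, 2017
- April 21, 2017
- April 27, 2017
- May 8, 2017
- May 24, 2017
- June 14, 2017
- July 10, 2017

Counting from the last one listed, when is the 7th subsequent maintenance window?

May 28, 2018

Gaps: 1, 6, 11, 16, 21, 26 days — each gap is 5 larger than the previous one.
Next gap: 31 days. July 10, 2017 + 31 days = August 10, 2017.
Next gap: 36 days. August 10, 2017 + 36 days = September 15, 2017.
Next gap: 41 days. September 15, 2017 + 41 days = October 26, 2017.
Next gap: 46 days. October 26, 2017 + 46 days = December 11, 2017.
Next gap: 51 days. December 11, 2017 + 51 days = January 31, 2018.
Next gap: 56 days. January 31, 2018 + 56 days = March 28, 2018.
Next gap: 61 days. March 28, 2018 + 61 days = May 28, 2018.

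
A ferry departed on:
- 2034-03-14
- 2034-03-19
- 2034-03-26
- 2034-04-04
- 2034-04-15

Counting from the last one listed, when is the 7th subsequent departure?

2034-08-26

Gaps: 5, 7, 9, 11 days — each gap is 2 larger than the previous one.
Next gap: 13 days. 2034-04-15 + 13 days = 2034-04-28.
Next gap: 15 days. 2034-04-28 + 15 days = 2034-05-13.
Next gap: 17 days. 2034-05-13 + 17 days = 2034-05-30.
Next gap: 19 days. 2034-05-30 + 19 days = 2034-06-18.
Next gap: 21 days. 2034-06-18 + 21 days = 2034-07-09.
Next gap: 23 days. 2034-07-09 + 23 days = 2034-08-01.
Next gap: 25 days. 2034-08-01 + 25 days = 2034-08-26.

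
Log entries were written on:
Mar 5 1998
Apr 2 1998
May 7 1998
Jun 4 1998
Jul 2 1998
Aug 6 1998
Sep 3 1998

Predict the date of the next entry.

Oct 1 1998

Gaps: 28, 35, 28, 28, 35, 28 days — a mix of 28 and 35. Every date is a Thursday.
Each is the 1st Thursday of its month.
October 1998 — 1st Thursday is Oct 1 1998.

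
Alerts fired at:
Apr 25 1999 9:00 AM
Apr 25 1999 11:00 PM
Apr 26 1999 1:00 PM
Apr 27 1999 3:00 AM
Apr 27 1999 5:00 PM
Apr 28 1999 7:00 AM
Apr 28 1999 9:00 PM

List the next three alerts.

The interval is a steady 14 hours (14, 14, 14, 14, 14, 14).
Apr 28 1999 9:00 PM + 14 h = Apr 29 1999 11:00 AM.
Apr 29 1999 11:00 AM + 14 h = Apr 30 1999 1:00 AM.
Apr 30 1999 1:00 AM + 14 h = Apr 30 1999 3:00 PM.

Apr 29 1999 11:00 AM, Apr 30 1999 1:00 AM, Apr 30 1999 3:00 PM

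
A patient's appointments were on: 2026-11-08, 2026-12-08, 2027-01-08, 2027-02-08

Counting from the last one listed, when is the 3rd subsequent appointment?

The day-of-month is always 8 (30, 31, 31 days between events).
So this recurs on the 8th of each month.
March 2027: 2027-03-08.
Next: April 2027 → 2027-04-08.
May 2027: 2027-05-08.

2027-05-08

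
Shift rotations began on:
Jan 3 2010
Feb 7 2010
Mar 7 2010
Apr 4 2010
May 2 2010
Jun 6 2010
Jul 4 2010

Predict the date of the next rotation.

These are Sundays at 28- or 35-day spacing (35, 28, 28, 28, 35, 28).
The pattern: 1st Sunday of the month.
1st Sunday of August 2010: Aug 1 2010.

Aug 1 2010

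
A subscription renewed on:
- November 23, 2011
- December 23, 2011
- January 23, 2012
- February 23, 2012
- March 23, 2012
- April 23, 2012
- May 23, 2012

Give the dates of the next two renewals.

Gaps: 30, 31, 31, 29, 31, 30 days — not constant. Every event is on the 23rd of the month.
Pattern: the 23rd of each month.
June 2012: June 23, 2012.
July 2012: July 23, 2012.

June 23, 2012; July 23, 2012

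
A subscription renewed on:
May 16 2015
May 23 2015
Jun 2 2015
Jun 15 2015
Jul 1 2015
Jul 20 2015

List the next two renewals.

Intervals are 7, 10, 13, 16, 19 days — an arithmetic progression with common difference 3.
Next gap: 22 days. Jul 20 2015 + 22 days = Aug 11 2015.
Next gap: 25 days. Aug 11 2015 + 25 days = Sep 5 2015.

Aug 11 2015, Sep 5 2015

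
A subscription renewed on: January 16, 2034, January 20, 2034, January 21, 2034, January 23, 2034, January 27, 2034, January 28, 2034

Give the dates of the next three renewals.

January 30, 2034; February 3, 2034; February 4, 2034

The gap pattern 4, 1, 2, 4, 1 repeats every 3 events.
These are the Mondays, Fridays and Saturdays of each week.
Next Monday: January 30, 2034.
The following Friday is February 3, 2034.
Next Saturday: February 4, 2034.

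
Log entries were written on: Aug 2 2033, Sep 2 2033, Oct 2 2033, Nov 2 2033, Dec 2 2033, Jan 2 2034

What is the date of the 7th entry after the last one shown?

Aug 2 2034

The day-of-month is always 2 (31, 30, 31, 30, 31 days between events).
So this recurs on the 2nd of each month.
Next: February 2034 → Feb 2 2034.
Next: March 2034 → Mar 2 2034.
Next: April 2034 → Apr 2 2034.
Next: May 2034 → May 2 2034.
June 2034: Jun 2 2034.
Next: July 2034 → Jul 2 2034.
August 2034: Aug 2 2034.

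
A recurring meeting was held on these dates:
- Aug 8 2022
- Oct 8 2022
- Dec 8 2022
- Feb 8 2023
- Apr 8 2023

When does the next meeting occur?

Jun 8 2023

Gaps: 61, 61, 62, 59 days — not constant. Every event is on the 8th of the month.
Pattern: the 8th of every 2 months.
June 2023: Jun 8 2023.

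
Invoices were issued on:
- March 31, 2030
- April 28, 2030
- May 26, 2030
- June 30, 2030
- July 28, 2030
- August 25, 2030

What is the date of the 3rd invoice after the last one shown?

November 24, 2030

All Sundays; the gaps (28, 28, 35, 28, 28) vary with month length.
This is the last Sunday of each month.
Last Sunday of September 2030: September 29, 2030.
October 2030 ends with Sunday October 27, 2030.
Last Sunday of November 2030: November 24, 2030.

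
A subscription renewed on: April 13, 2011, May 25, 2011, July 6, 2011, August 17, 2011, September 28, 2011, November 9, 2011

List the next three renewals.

December 21, 2011; February 1, 2012; March 14, 2012

The spacing is 42, 42, 42, 42, 42 days — always 42 days.
November 9, 2011 + 42 days = December 21, 2011.
December 21, 2011 + 42 days = February 1, 2012.
February 1, 2012 + 42 days = March 14, 2012.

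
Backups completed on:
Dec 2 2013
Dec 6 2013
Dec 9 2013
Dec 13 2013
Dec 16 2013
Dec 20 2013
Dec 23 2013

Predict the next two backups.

Gaps: 4, 3, 4, 3, 4, 3 days — not constant, but cyclic with period 2.
The events fall on every Monday and Friday.
Next Friday: Dec 27 2013.
Next Monday: Dec 30 2013.

Dec 27 2013, Dec 30 2013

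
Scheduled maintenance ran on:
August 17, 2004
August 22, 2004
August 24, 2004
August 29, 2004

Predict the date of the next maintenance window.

Gaps: 5, 2, 5 days — not constant, but cyclic with period 2.
The events fall on every Tuesday and Sunday.
The following Tuesday is August 31, 2004.

August 31, 2004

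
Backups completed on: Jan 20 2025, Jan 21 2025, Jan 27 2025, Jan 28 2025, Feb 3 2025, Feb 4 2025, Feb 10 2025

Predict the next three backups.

Feb 11 2025, Feb 17 2025, Feb 18 2025

The gap pattern 1, 6, 1, 6, 1, 6 repeats every 2 events.
These are the Mondays and Tuesdays of each week.
The following Tuesday is Feb 11 2025.
Next Monday: Feb 17 2025.
Next Tuesday: Feb 18 2025.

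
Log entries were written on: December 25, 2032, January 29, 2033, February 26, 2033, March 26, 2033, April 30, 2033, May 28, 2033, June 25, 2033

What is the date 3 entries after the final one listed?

All Saturdays; the gaps (35, 28, 28, 35, 28, 28) vary with month length.
This is the last Saturday of each month.
July 2033 ends with Saturday July 30, 2033.
August 2033 ends with Saturday August 27, 2033.
September 2033 ends with Saturday September 24, 2033.

September 24, 2033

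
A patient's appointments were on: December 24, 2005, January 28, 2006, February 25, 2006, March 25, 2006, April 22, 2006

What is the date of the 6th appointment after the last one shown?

October 28, 2006

These are Saturdays at 28- or 35-day spacing (35, 28, 28, 28).
The pattern: 4th Saturday of the month.
4th Saturday of May 2006: May 27, 2006.
4th Saturday of June 2006: June 24, 2006.
July 2006 — 4th Saturday is July 22, 2006.
August 2006 — 4th Saturday is August 26, 2006.
September 2006 — 4th Saturday is September 23, 2006.
4th Saturday of October 2006: October 28, 2006.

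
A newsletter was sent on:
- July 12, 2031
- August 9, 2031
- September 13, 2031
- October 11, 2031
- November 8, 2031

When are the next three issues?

December 13, 2031; January 10, 2032; February 14, 2032

These are Saturdays at 28- or 35-day spacing (28, 35, 28, 28).
The pattern: 2nd Saturday of the month.
December 2031 — 2nd Saturday is December 13, 2031.
January 2032 — 2nd Saturday is January 10, 2032.
February 2032 — 2nd Saturday is February 14, 2032.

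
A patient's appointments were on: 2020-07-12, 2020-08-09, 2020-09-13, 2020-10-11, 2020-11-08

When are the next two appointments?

2020-12-13, 2021-01-10

These are Sundays at 28- or 35-day spacing (28, 35, 28, 28).
The pattern: 2nd Sunday of the month.
December 2020 — 2nd Sunday is 2020-12-13.
2nd Sunday of January 2021: 2021-01-10.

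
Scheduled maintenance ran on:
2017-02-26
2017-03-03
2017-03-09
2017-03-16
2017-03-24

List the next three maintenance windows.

Intervals are 5, 6, 7, 8 days — an arithmetic progression with common difference 1.
Next gap: 9 days. 2017-03-24 + 9 days = 2017-04-02.
Next gap: 10 days. 2017-04-02 + 10 days = 2017-04-12.
Next gap: 11 days. 2017-04-12 + 11 days = 2017-04-23.

2017-04-02, 2017-04-12, 2017-04-23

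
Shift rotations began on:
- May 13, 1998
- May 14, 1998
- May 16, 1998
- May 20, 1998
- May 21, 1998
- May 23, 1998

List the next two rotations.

The gap pattern 1, 2, 4, 1, 2 repeats every 3 events.
These are the Wednesdays, Thursdays and Saturdays of each week.
Next Wednesday: May 27, 1998.
Next Thursday: May 28, 1998.

May 27, 1998; May 28, 1998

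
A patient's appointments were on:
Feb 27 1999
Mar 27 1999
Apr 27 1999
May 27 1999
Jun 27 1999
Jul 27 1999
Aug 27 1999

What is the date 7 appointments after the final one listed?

Gaps: 28, 31, 30, 31, 30, 31 days — not constant. Every event is on the 27th of the month.
Pattern: the 27th of each month.
September 1999: Sep 27 1999.
Next: October 1999 → Oct 27 1999.
November 1999: Nov 27 1999.
Next: December 1999 → Dec 27 1999.
Next: January 2000 → Jan 27 2000.
Next: February 2000 → Feb 27 2000.
Next: March 2000 → Mar 27 2000.

Mar 27 2000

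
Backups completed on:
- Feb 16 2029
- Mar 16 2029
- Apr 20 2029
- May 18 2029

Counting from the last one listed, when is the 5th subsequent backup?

Oct 19 2029

Gaps: 28, 35, 28 days — a mix of 28 and 35. Every date is a Friday.
Each is the 3rd Friday of its month.
June 2029 — 3rd Friday is Jun 15 2029.
July 2029 — 3rd Friday is Jul 20 2029.
August 2029 — 3rd Friday is Aug 17 2029.
3rd Friday of September 2029: Sep 21 2029.
3rd Friday of October 2029: Oct 19 2029.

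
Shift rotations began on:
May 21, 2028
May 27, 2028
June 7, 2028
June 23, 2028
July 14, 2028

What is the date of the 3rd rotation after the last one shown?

October 15, 2028

Gaps: 6, 11, 16, 21 days — each gap is 5 larger than the previous one.
Next gap: 26 days. July 14, 2028 + 26 days = August 9, 2028.
Next gap: 31 days. August 9, 2028 + 31 days = September 9, 2028.
Next gap: 36 days. September 9, 2028 + 36 days = October 15, 2028.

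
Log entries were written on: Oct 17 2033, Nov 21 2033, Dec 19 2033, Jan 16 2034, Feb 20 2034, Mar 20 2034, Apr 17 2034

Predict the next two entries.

All dates are Mondays, 35, 28, 28, 35, 28, 28 days apart.
Specifically, the 3rd Monday of each month.
3rd Monday of May 2034: May 15 2034.
3rd Monday of June 2034: Jun 19 2034.

May 15 2034, Jun 19 2034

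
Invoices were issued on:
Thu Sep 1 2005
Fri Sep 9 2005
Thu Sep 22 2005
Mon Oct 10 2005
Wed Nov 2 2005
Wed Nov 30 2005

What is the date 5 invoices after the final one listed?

The spacing grows by 5 each time: 8, 13, 18, 23, 28 days.
Next gap: 33 days. Wed Nov 30 2005 + 33 days = Mon Jan 2 2006.
Next gap: 38 days. Mon Jan 2 2006 + 38 days = Thu Feb 9 2006.
Next gap: 43 days. Thu Feb 9 2006 + 43 days = Fri Mar 24 2006.
Next gap: 48 days. Fri Mar 24 2006 + 48 days = Thu May 11 2006.
Next gap: 53 days. Thu May 11 2006 + 53 days = Mon Jul 3 2006.

Mon Jul 3 2006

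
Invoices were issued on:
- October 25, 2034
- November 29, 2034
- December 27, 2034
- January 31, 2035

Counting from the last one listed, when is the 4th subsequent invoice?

Every date is a Wednesday; gaps 35, 28, 35 days.
Each is the last Wednesday of its month (at least one falls on the 29th or later, ruling out '4th Wednesday').
Last Wednesday of February 2035: February 28, 2035.
March 2035 ends with Wednesday March 28, 2035.
April 2035 ends with Wednesday April 25, 2035.
May 2035 ends with Wednesday May 30, 2035.

May 30, 2035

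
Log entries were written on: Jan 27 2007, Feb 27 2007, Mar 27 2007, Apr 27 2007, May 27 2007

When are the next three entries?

Each date is the 27th; the gaps (31, 28, 31, 30) track the month lengths.
The rule is the 27th of each month.
Next: June 2007 → Jun 27 2007.
Next: July 2007 → Jul 27 2007.
Next: August 2007 → Aug 27 2007.

Jun 27 2007, Jul 27 2007, Aug 27 2007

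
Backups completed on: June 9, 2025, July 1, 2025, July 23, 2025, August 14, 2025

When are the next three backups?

Gaps between consecutive events: 22, 22, 22 days — a constant 22-day interval.
August 14, 2025 + 22 days = September 5, 2025.
September 5, 2025 + 22 days = September 27, 2025.
September 27, 2025 + 22 days = October 19, 2025.

September 5, 2025; September 27, 2025; October 19, 2025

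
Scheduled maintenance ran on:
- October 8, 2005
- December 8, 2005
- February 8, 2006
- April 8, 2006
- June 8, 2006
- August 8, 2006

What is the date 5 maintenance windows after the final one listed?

June 8, 2007

Gaps: 61, 62, 59, 61, 61 days — not constant. Every event is on the 8th of the month.
Pattern: the 8th of every 2 months.
Next: October 2006 → October 8, 2006.
December 2006: December 8, 2006.
February 2007: February 8, 2007.
Next: April 2007 → April 8, 2007.
Next: June 2007 → June 8, 2007.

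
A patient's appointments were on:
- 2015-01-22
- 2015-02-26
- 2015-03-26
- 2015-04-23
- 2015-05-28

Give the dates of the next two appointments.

2015-06-25, 2015-07-23

Gaps: 35, 28, 28, 35 days — a mix of 28 and 35. Every date is a Thursday.
Each is the 4th Thursday of its month.
4th Thursday of June 2015: 2015-06-25.
July 2015 — 4th Thursday is 2015-07-23.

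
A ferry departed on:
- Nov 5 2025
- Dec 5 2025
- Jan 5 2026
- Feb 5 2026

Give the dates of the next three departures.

Mar 5 2026, Apr 5 2026, May 5 2026

Gaps: 30, 31, 31 days — not constant. Every event is on the 5th of the month.
Pattern: the 5th of each month.
Next: March 2026 → Mar 5 2026.
April 2026: Apr 5 2026.
Next: May 2026 → May 5 2026.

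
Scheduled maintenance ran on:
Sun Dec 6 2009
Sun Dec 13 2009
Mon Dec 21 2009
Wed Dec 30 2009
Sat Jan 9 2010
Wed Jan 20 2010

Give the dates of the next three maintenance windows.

Mon Feb 1 2010, Sun Feb 14 2010, Sun Feb 28 2010

The spacing grows by 1 each time: 7, 8, 9, 10, 11 days.
Next gap: 12 days. Wed Jan 20 2010 + 12 days = Mon Feb 1 2010.
Next gap: 13 days. Mon Feb 1 2010 + 13 days = Sun Feb 14 2010.
Next gap: 14 days. Sun Feb 14 2010 + 14 days = Sun Feb 28 2010.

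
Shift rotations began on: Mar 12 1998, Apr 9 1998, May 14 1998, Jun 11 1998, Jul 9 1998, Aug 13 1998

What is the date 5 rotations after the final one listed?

Jan 14 1999

These are Thursdays at 28- or 35-day spacing (28, 35, 28, 28, 35).
The pattern: 2nd Thursday of the month.
2nd Thursday of September 1998: Sep 10 1998.
October 1998 — 2nd Thursday is Oct 8 1998.
2nd Thursday of November 1998: Nov 12 1998.
December 1998 — 2nd Thursday is Dec 10 1998.
2nd Thursday of January 1999: Jan 14 1999.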